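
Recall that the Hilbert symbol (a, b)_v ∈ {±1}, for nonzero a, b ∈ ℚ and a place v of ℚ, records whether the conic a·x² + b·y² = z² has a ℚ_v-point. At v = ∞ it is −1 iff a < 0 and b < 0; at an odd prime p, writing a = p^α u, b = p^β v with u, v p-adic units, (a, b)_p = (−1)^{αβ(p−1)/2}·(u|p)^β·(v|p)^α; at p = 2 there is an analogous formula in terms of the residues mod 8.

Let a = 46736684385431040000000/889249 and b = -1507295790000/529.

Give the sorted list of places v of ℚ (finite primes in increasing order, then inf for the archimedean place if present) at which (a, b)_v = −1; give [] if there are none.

[2, 7, 11, 13]

Mod squares: a ≡ 110, b ≡ -91. Check v ∈ {∞, 2, 3, 5, 7, 11, 13, 23, 41}.
v=3: a=3^4·(≡2), b=3^4·(≡2) mod 3; (2|3)=-1, (2|3)=-1; (−1)^{4·4·1}·(-1)^4·(-1)^4 = +1.
v=41: a=41^-2·(≡22), b=41^0·(≡33) mod 41; (22|41)=-1, (33|41)=+1; (−1)^{-2·0·20}·(-1)^0·(+1)^-2 = +1.
v=5: a=5^7·(≡3), b=5^4·(≡4) mod 5; (3|5)=-1, (4|5)=+1; (−1)^{7·4·2}·(-1)^4·(+1)^7 = +1.
v=11: a=11^5·(≡7), b=11^2·(≡7) mod 11; (7|11)=-1, (7|11)=-1; (−1)^{5·2·5}·(-1)^2·(-1)^5 = -1.
v=23: a=23^-2·(≡6), b=23^-2·(≡18) mod 23; (6|23)=+1, (18|23)=+1; (−1)^{-2·-2·11}·(+1)^-2·(+1)^-2 = +1.
v=∞: 110 > 0 and -91 < 0  ⇒  (a,b)_∞ = +1.
v=7: a=7^2·(≡3), b=7^1·(≡1) mod 7; (3|7)=-1, (1|7)=+1; (−1)^{2·1·3}·(-1)^1·(+1)^2 = -1.
v=13: a=13^4·(≡5), b=13^3·(≡11) mod 13; (5|13)=-1, (11|13)=-1; (−1)^{4·3·6}·(-1)^3·(-1)^4 = -1.
v=2: v_2(a)=15, v_2(b)=4; units ≡ 7, 5 (mod 8); ε·ε+αω+βω = 1·0+15·1+4·0 ≡ 1  ⇒  (a,b)_2 = -1.
Ram(110, -91) = {2, 7, 11, 13}; no ℚ_2-point on the conic.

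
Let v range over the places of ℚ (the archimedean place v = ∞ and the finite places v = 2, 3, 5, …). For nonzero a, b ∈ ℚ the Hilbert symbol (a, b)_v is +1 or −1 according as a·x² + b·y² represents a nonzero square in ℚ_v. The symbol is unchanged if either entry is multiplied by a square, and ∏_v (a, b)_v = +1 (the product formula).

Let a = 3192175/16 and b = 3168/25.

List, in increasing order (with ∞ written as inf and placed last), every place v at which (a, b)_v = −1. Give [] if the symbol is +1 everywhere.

Mod squares: a ≡ 127687, b ≡ 22. Check v ∈ {∞, 2, 3, 5, 7, 11, 17, 29, 37}.
v=7: a=7^1·(≡5), b=7^0·(≡1) mod 7; (5|7)=-1, (1|7)=+1; (−1)^{1·0·3}·(-1)^0·(+1)^1 = +1.
v=29: a=29^1·(≡23), b=29^0·(≡20) mod 29; (23|29)=+1, (20|29)=+1; (−1)^{1·0·14}·(+1)^0·(+1)^1 = +1.
v=3: a=3^0·(≡1), b=3^2·(≡1) mod 3; (1|3)=+1, (1|3)=+1; (−1)^{0·2·1}·(+1)^2·(+1)^0 = +1.
v=2: v_2(a)=-4, v_2(b)=5; units ≡ 7, 3 (mod 8); ε·ε+αω+βω = 1·1+-4·1+5·0 ≡ 1  ⇒  (a,b)_2 = -1.
v=37: a=37^1·(≡11), b=37^0·(≡32) mod 37; (11|37)=+1, (32|37)=-1; (−1)^{1·0·18}·(+1)^0·(-1)^1 = -1.
v=5: a=5^2·(≡2), b=5^-2·(≡3) mod 5; (2|5)=-1, (3|5)=-1; (−1)^{2·-2·2}·(-1)^-2·(-1)^2 = +1.
v=17: a=17^1·(≡7), b=17^0·(≡5) mod 17; (7|17)=-1, (5|17)=-1; (−1)^{1·0·8}·(-1)^0·(-1)^1 = -1.
v=11: a=11^0·(≡6), b=11^1·(≡8) mod 11; (6|11)=-1, (8|11)=-1; (−1)^{0·1·5}·(-1)^1·(-1)^0 = -1.
v=∞: 127687 > 0 and 22 > 0  ⇒  (a,b)_∞ = +1.
Ram(127687, 22) = {2, 11, 17, 37}; no ℚ_2-point on the conic.

[2, 11, 17, 37]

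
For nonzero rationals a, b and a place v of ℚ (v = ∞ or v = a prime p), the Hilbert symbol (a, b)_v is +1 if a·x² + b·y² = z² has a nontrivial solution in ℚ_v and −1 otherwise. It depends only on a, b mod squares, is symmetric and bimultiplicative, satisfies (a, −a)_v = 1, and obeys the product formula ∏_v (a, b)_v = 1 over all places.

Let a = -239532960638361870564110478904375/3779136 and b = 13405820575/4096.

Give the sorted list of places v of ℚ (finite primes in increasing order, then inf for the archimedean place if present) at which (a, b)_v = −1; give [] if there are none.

[7, 29, 31, 43]

(a, b) ≡ (-410263, 10943527) mod (ℚ^×)²; places V = {2, 3, 5, 7, 11, 29, 31, 37, 43, 47, ∞}.
(a,b)_5: α=4, u≡3; β=2, v≡3 (mod 5); (3|5)=-1, (3|5)=-1; sign (−1)^0·-1^2·-1^4 = +1.
(a,b)_37: α=4, u≡25; β=1, v≡16 (mod 37); (25|37)=+1, (16|37)=+1; sign (−1)^0·+1^1·+1^4 = +1.
(a,b)_7: α=5, u≡1; β=3, v≡1 (mod 7); (1|7)=+1, (1|7)=+1; sign (−1)^1·+1^3·+1^5 = -1.
(a,b)_3: α=-10, u≡2; β=0, v≡1 (mod 3); (2|3)=-1, (1|3)=+1; sign (−1)^0·-1^0·+1^-10 = +1.
(a,b)_43: α=1, u≡27; β=0, v≡32 (mod 43); (27|43)=-1, (32|43)=-1; sign (−1)^0·-1^0·-1^1 = -1.
(a,b)_29: α=3, u≡5; β=1, v≡15 (mod 29); (5|29)=+1, (15|29)=-1; sign (−1)^0·+1^1·-1^3 = -1.
(a,b)_47: α=3, u≡11; β=1, v≡8 (mod 47); (11|47)=-1, (8|47)=+1; sign (−1)^1·-1^1·+1^3 = +1.
(a,b)_11: α=2, u≡4; β=0, v≡1 (mod 11); (4|11)=+1, (1|11)=+1; sign (−1)^0·+1^0·+1^2 = +1.
(a,b)_∞: sgn(-410263)=−, sgn(10943527)=+, so +1.
(a,b)_2: α=-6, β=-12; u≡1, v≡7 (mod 8); ε(u)ε(v)=0·1, αω(v)=-6·0, βω(u)=-12·0; sum ≡ 0  ⇒  +1.
(a,b)_31: α=4, u≡15; β=1, v≡18 (mod 31); (15|31)=-1, (18|31)=+1; sign (−1)^0·-1^1·+1^4 = -1.
(-410263, 10943527 / ℚ) ramifies at {7, 29, 31, 43}: a division algebra.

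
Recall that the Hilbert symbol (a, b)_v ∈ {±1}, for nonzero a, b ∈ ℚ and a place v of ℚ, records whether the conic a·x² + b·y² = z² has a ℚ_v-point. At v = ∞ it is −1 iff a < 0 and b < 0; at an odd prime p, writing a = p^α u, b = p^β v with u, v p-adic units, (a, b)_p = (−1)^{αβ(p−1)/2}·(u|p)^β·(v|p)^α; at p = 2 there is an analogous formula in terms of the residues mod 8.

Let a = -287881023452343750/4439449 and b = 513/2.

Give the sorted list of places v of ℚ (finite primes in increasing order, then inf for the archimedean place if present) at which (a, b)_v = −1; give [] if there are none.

[2, 3]

Mod squares: a ≡ -22, b ≡ 114. Check v ∈ {∞, 2, 3, 5, 7, 11, 13, 19, 43}.
v=3: a=3^2·(≡2), b=3^3·(≡2) mod 3; (2|3)=-1, (2|3)=-1; (−1)^{2·3·1}·(-1)^3·(-1)^2 = -1.
v=11: a=11^1·(≡4), b=11^0·(≡9) mod 11; (4|11)=+1, (9|11)=+1; (−1)^{1·0·5}·(+1)^0·(+1)^1 = +1.
v=13: a=13^4·(≡12), b=13^0·(≡3) mod 13; (12|13)=+1, (3|13)=+1; (−1)^{4·0·6}·(+1)^0·(+1)^4 = +1.
v=∞: -22 < 0 and 114 > 0  ⇒  (a,b)_∞ = +1.
v=19: a=19^4·(≡6), b=19^1·(≡4) mod 19; (6|19)=+1, (4|19)=+1; (−1)^{4·1·9}·(+1)^1·(+1)^4 = +1.
v=2: v_2(a)=1, v_2(b)=-1; units ≡ 5, 1 (mod 8); ε·ε+αω+βω = 0·0+1·0+-1·1 ≡ 1  ⇒  (a,b)_2 = -1.
v=5: a=5^8·(≡3), b=5^0·(≡4) mod 5; (3|5)=-1, (4|5)=+1; (−1)^{8·0·2}·(-1)^0·(+1)^8 = +1.
v=7: a=7^-4·(≡5), b=7^0·(≡1) mod 7; (5|7)=-1, (1|7)=+1; (−1)^{-4·0·3}·(-1)^0·(+1)^-4 = +1.
v=43: a=43^-2·(≡25), b=43^0·(≡20) mod 43; (25|43)=+1, (20|43)=-1; (−1)^{-2·0·21}·(+1)^0·(-1)^-2 = +1.
(-22, 114 / ℚ) ramifies at {2, 3}: a division algebra.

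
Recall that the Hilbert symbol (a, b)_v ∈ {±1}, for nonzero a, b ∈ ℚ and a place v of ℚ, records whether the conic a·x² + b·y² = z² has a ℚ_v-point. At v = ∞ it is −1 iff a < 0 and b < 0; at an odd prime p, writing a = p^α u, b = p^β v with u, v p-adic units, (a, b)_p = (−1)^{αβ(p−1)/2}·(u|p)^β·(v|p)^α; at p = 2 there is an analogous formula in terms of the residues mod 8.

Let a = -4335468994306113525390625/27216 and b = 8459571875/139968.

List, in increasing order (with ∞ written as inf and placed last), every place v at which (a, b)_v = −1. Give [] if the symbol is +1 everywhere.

[3, 17, 29, 31]

(a, b) ≡ (-14706741, 140505) mod (ℚ^×)²; places V = {2, 3, 5, 7, 17, 19, 29, 31, 41, ∞}.
(a,b)_5: α=12, u≡4; β=5, v≡1 (mod 5); (4|5)=+1, (1|5)=+1; sign (−1)^0·+1^5·+1^12 = +1.
(a,b)_2: α=-4, β=-6; u≡3, v≡1 (mod 8); ε(u)ε(v)=1·0, αω(v)=-4·0, βω(u)=-6·1; sum ≡ 0  ⇒  +1.
(a,b)_17: α=4, u≡3; β=3, v≡14 (mod 17); (3|17)=-1, (14|17)=-1; sign (−1)^0·-1^3·-1^4 = -1.
(a,b)_31: α=1, u≡23; β=0, v≡24 (mod 31); (23|31)=-1, (24|31)=-1; sign (−1)^0·-1^0·-1^1 = -1.
(a,b)_3: α=-5, u≡2; β=-7, v≡2 (mod 3); (2|3)=-1, (2|3)=-1; sign (−1)^1·-1^-7·-1^-5 = -1.
(a,b)_∞: sgn(-14706741)=−, sgn(140505)=+, so +1.
(a,b)_41: α=1, u≡20; β=0, v≡25 (mod 41); (20|41)=+1, (25|41)=+1; sign (−1)^0·+1^0·+1^1 = +1.
(a,b)_29: α=3, u≡23; β=1, v≡2 (mod 29); (23|29)=+1, (2|29)=-1; sign (−1)^0·+1^1·-1^3 = -1.
(a,b)_19: α=3, u≡15; β=1, v≡11 (mod 19); (15|19)=-1, (11|19)=+1; sign (−1)^1·-1^1·+1^3 = +1.
(a,b)_7: α=-1, u≡3; β=0, v≡2 (mod 7); (3|7)=-1, (2|7)=+1; sign (−1)^0·-1^0·+1^-1 = +1.
|Ram(-14706741, 140505)| = 4, even; anisotropic at {3, 17, 29, 31}.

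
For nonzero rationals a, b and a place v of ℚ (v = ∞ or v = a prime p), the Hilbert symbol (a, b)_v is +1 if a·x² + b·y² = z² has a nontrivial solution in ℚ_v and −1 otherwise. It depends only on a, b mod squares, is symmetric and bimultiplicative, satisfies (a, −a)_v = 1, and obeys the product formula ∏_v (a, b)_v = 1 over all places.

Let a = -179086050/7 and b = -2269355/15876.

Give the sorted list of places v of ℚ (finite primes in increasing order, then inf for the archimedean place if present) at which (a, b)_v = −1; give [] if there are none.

Mod squares: a ≡ -46046, b ≡ -155. Check v ∈ {∞, 2, 3, 5, 7, 11, 13, 23, 31}.
v=23: a=23^1·(≡10), b=23^0·(≡13) mod 23; (10|23)=-1, (13|23)=+1; (−1)^{1·0·11}·(-1)^0·(+1)^1 = +1.
v=31: a=31^0·(≡25), b=31^1·(≡12) mod 31; (25|31)=+1, (12|31)=-1; (−1)^{0·1·15}·(+1)^1·(-1)^0 = +1.
v=7: a=7^-1·(≡4), b=7^-2·(≡5) mod 7; (4|7)=+1, (5|7)=-1; (−1)^{-1·-2·3}·(+1)^-2·(-1)^-1 = -1.
v=13: a=13^1·(≡6), b=13^0·(≡1) mod 13; (6|13)=-1, (1|13)=+1; (−1)^{1·0·6}·(-1)^0·(+1)^1 = +1.
v=5: a=5^2·(≡4), b=5^1·(≡4) mod 5; (4|5)=+1, (4|5)=+1; (−1)^{2·1·2}·(+1)^1·(+1)^2 = +1.
v=∞: -46046 < 0 and -155 < 0  ⇒  (a,b)_∞ = -1.
v=11: a=11^3·(≡5), b=11^4·(≡7) mod 11; (5|11)=+1, (7|11)=-1; (−1)^{3·4·5}·(+1)^4·(-1)^3 = -1.
v=3: a=3^2·(≡1), b=3^-4·(≡1) mod 3; (1|3)=+1, (1|3)=+1; (−1)^{2·-4·1}·(+1)^-4·(+1)^2 = +1.
v=2: v_2(a)=1, v_2(b)=-2; units ≡ 1, 5 (mod 8); ε·ε+αω+βω = 0·0+1·1+-2·0 ≡ 1  ⇒  (a,b)_2 = -1.
(-46046, -155 / ℚ) ramifies at {2, 7, 11, ∞}: a division algebra.

[2, 7, 11, inf]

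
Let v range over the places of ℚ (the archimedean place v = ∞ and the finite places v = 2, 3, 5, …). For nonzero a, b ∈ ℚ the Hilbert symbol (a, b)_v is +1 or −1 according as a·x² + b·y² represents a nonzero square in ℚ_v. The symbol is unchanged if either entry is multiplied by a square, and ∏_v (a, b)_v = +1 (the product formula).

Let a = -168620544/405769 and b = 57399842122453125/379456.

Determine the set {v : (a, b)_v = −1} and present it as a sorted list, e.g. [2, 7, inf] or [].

[2, 19, 23, 43]

(a, b) ≡ (-73186, 17917) mod (ℚ^×)²; places V = {2, 3, 5, 7, 11, 13, 19, 23, 37, 41, 43, ∞}.
(a,b)_37: α=1, u≡17; β=2, v≡4 (mod 37); (17|37)=-1, (4|37)=+1; sign (−1)^0·-1^2·+1^1 = +1.
(a,b)_11: α=0, u≡7; β=-2, v≡9 (mod 11); (7|11)=-1, (9|11)=+1; sign (−1)^0·-1^-2·+1^0 = +1.
(a,b)_13: α=-2, u≡10; β=0, v≡4 (mod 13); (10|13)=+1, (4|13)=+1; sign (−1)^0·+1^0·+1^-2 = +1.
(a,b)_7: α=-4, u≡6; β=-2, v≡4 (mod 7); (6|7)=-1, (4|7)=+1; sign (−1)^0·-1^-2·+1^-4 = +1.
(a,b)_23: α=1, u≡20; β=1, v≡19 (mod 23); (20|23)=-1, (19|23)=-1; sign (−1)^1·-1^1·-1^1 = -1.
(a,b)_5: α=0, u≡4; β=6, v≡2 (mod 5); (4|5)=+1, (2|5)=-1; sign (−1)^0·+1^6·-1^0 = +1.
(a,b)_3: α=2, u≡2; β=4, v≡1 (mod 3); (2|3)=-1, (1|3)=+1; sign (−1)^0·-1^4·+1^2 = +1.
(a,b)_41: α=0, u≡1; β=1, v≡17 (mod 41); (1|41)=+1, (17|41)=-1; sign (−1)^0·+1^1·-1^0 = +1.
(a,b)_2: α=9, β=-6; u≡7, v≡5 (mod 8); ε(u)ε(v)=1·0, αω(v)=9·1, βω(u)=-6·0; sum ≡ 1  ⇒  -1.
(a,b)_43: α=1, u≡3; β=2, v≡3 (mod 43); (3|43)=-1, (3|43)=-1; sign (−1)^0·-1^2·-1^1 = -1.
(a,b)_19: α=0, u≡2; β=1, v≡18 (mod 19); (2|19)=-1, (18|19)=-1; sign (−1)^0·-1^1·-1^0 = -1.
(a,b)_∞: sgn(-73186)=−, sgn(17917)=+, so +1.
(-73186, 17917 / ℚ) ramifies at {2, 19, 23, 43}: a division algebra.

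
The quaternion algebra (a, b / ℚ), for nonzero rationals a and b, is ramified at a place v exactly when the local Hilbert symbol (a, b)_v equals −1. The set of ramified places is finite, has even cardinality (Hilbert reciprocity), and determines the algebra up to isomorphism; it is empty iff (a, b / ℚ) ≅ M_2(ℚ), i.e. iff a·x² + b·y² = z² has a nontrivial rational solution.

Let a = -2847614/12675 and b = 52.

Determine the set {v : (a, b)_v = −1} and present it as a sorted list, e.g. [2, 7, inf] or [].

Mod squares: a ≡ -42, b ≡ 13. Check v ∈ {∞, 2, 3, 5, 7, 11, 13, 41}.
v=∞: -42 < 0 and 13 > 0  ⇒  (a,b)_∞ = +1.
v=5: a=5^-2·(≡3), b=5^0·(≡2) mod 5; (3|5)=-1, (2|5)=-1; (−1)^{-2·0·2}·(-1)^0·(-1)^-2 = +1.
v=3: a=3^-1·(≡1), b=3^0·(≡1) mod 3; (1|3)=+1, (1|3)=+1; (−1)^{-1·0·1}·(+1)^0·(+1)^-1 = +1.
v=13: a=13^-2·(≡1), b=13^1·(≡4) mod 13; (1|13)=+1, (4|13)=+1; (−1)^{-2·1·6}·(+1)^1·(+1)^-2 = +1.
v=11: a=11^2·(≡2), b=11^0·(≡8) mod 11; (2|11)=-1, (8|11)=-1; (−1)^{2·0·5}·(-1)^0·(-1)^2 = +1.
v=2: v_2(a)=1, v_2(b)=2; units ≡ 3, 5 (mod 8); ε·ε+αω+βω = 1·0+1·1+2·1 ≡ 1  ⇒  (a,b)_2 = -1.
v=41: a=41^2·(≡32), b=41^0·(≡11) mod 41; (32|41)=+1, (11|41)=-1; (−1)^{2·0·20}·(+1)^0·(-1)^2 = +1.
v=7: a=7^1·(≡2), b=7^0·(≡3) mod 7; (2|7)=+1, (3|7)=-1; (−1)^{1·0·3}·(+1)^0·(-1)^1 = -1.
Ram(-42, 13) = {2, 7}; no ℚ_2-point on the conic.

[2, 7]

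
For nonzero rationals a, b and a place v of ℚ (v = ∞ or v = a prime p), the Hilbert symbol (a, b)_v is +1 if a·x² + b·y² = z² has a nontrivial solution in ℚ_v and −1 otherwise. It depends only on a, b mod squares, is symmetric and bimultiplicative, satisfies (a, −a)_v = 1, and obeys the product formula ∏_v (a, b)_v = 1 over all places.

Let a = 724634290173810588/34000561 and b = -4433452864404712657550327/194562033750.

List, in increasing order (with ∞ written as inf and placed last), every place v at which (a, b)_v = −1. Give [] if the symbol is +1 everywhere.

Mod squares: a ≡ 492063, b ≡ -858. Check v ∈ {∞, 2, 3, 5, 7, 11, 13, 17, 23, 31, 37}.
v=17: a=17^-2·(≡1), b=17^0·(≡15) mod 17; (1|17)=+1, (15|17)=+1; (−1)^{-2·0·8}·(+1)^0·(+1)^-2 = +1.
v=3: a=3^1·(≡2), b=3^-3·(≡2) mod 3; (2|3)=-1, (2|3)=-1; (−1)^{1·-3·1}·(-1)^-3·(-1)^1 = -1.
v=37: a=37^3·(≡21), b=37^4·(≡28) mod 37; (21|37)=+1, (28|37)=+1; (−1)^{3·4·18}·(+1)^4·(+1)^3 = +1.
v=2: v_2(a)=2, v_2(b)=-1; units ≡ 7, 3 (mod 8); ε·ε+αω+βω = 1·1+2·1+-1·0 ≡ 1  ⇒  (a,b)_2 = -1.
v=13: a=13^1·(≡11), b=13^1·(≡4) mod 13; (11|13)=-1, (4|13)=+1; (−1)^{1·1·6}·(-1)^1·(+1)^1 = -1.
v=11: a=11^1·(≡10), b=11^3·(≡2) mod 11; (10|11)=-1, (2|11)=-1; (−1)^{1·3·5}·(-1)^3·(-1)^1 = -1.
v=23: a=23^4·(≡6), b=23^6·(≡12) mod 23; (6|23)=+1, (12|23)=+1; (−1)^{4·6·11}·(+1)^6·(+1)^4 = +1.
v=5: a=5^0·(≡3), b=5^-4·(≡2) mod 5; (3|5)=-1, (2|5)=-1; (−1)^{0·-4·2}·(-1)^-4·(-1)^0 = +1.
v=∞: 492063 > 0 and -858 < 0  ⇒  (a,b)_∞ = +1.
v=7: a=7^-6·(≡6), b=7^-8·(≡5) mod 7; (6|7)=-1, (5|7)=-1; (−1)^{-6·-8·3}·(-1)^-8·(-1)^-6 = +1.
v=31: a=31^3·(≡2), b=31^4·(≡18) mod 31; (2|31)=+1, (18|31)=+1; (−1)^{3·4·15}·(+1)^4·(+1)^3 = +1.
|Ram(492063, -858)| = 4, even; anisotropic at {2, 3, 11, 13}.

[2, 3, 11, 13]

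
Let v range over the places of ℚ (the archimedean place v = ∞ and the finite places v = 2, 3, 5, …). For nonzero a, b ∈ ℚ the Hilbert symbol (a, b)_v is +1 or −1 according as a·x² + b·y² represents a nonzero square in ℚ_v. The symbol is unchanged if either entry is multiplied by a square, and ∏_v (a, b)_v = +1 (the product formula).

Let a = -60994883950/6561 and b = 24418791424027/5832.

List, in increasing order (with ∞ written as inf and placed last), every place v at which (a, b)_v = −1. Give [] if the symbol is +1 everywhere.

Mod squares: a ≡ -8398, b ≡ 374. Check v ∈ {∞, 2, 3, 5, 7, 11, 13, 17, 19}.
v=7: a=7^4·(≡1), b=7^2·(≡6) mod 7; (1|7)=+1, (6|7)=-1; (−1)^{4·2·3}·(+1)^2·(-1)^4 = +1.
v=5: a=5^2·(≡2), b=5^0·(≡1) mod 5; (2|5)=-1, (1|5)=+1; (−1)^{2·0·2}·(-1)^0·(+1)^2 = +1.
v=2: v_2(a)=1, v_2(b)=-3; units ≡ 1, 3 (mod 8); ε·ε+αω+βω = 0·1+1·1+-3·0 ≡ 1  ⇒  (a,b)_2 = -1.
v=13: a=13^1·(≡10), b=13^2·(≡4) mod 13; (10|13)=+1, (4|13)=+1; (−1)^{1·2·6}·(+1)^2·(+1)^1 = +1.
v=3: a=3^-8·(≡2), b=3^-6·(≡2) mod 3; (2|3)=-1, (2|3)=-1; (−1)^{-8·-6·1}·(-1)^-6·(-1)^-8 = +1.
v=11: a=11^2·(≡2), b=11^3·(≡9) mod 11; (2|11)=-1, (9|11)=+1; (−1)^{2·3·5}·(-1)^3·(+1)^2 = -1.
v=∞: -8398 < 0 and 374 > 0  ⇒  (a,b)_∞ = +1.
v=19: a=19^1·(≡2), b=19^4·(≡13) mod 19; (2|19)=-1, (13|19)=-1; (−1)^{1·4·9}·(-1)^4·(-1)^1 = -1.
v=17: a=17^1·(≡13), b=17^1·(≡7) mod 17; (13|17)=+1, (7|17)=-1; (−1)^{1·1·8}·(+1)^1·(-1)^1 = -1.
|Ram(-8398, 374)| = 4, even; anisotropic at {2, 11, 17, 19}.

[2, 11, 17, 19]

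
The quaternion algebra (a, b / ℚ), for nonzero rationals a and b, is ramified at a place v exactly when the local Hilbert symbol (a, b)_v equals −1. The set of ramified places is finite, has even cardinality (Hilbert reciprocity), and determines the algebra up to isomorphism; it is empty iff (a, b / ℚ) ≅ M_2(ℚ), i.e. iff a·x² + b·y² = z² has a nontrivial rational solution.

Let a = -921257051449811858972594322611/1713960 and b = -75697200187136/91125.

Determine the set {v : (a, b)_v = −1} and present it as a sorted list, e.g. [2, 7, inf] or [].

[2, 5, 37, inf]

Mod squares: a ≡ -7790, b ≡ -1662595. Check v ∈ {∞, 2, 3, 5, 7, 11, 17, 19, 23, 37, 41, 43, 47}.
v=43: a=43^2·(≡35), b=43^1·(≡38) mod 43; (35|43)=+1, (38|43)=+1; (−1)^{2·1·21}·(+1)^1·(+1)^2 = +1.
v=3: a=3^-4·(≡1), b=3^-6·(≡2) mod 3; (1|3)=+1, (2|3)=-1; (−1)^{-4·-6·1}·(+1)^-6·(-1)^-4 = +1.
v=∞: -7790 < 0 and -1662595 < 0  ⇒  (a,b)_∞ = -1.
v=2: v_2(a)=-3, v_2(b)=8; units ≡ 1, 5 (mod 8); ε·ε+αω+βω = 0·0+-3·1+8·0 ≡ 1  ⇒  (a,b)_2 = -1.
v=47: a=47^2·(≡1), b=47^0·(≡11) mod 47; (1|47)=+1, (11|47)=-1; (−1)^{2·0·23}·(+1)^0·(-1)^2 = +1.
v=17: a=17^2·(≡16), b=17^0·(≡6) mod 17; (16|17)=+1, (6|17)=-1; (−1)^{2·0·8}·(+1)^0·(-1)^2 = +1.
v=5: a=5^-1·(≡2), b=5^-3·(≡1) mod 5; (2|5)=-1, (1|5)=+1; (−1)^{-1·-3·2}·(-1)^-3·(+1)^-1 = -1.
v=19: a=19^3·(≡2), b=19^1·(≡11) mod 19; (2|19)=-1, (11|19)=+1; (−1)^{3·1·9}·(-1)^1·(+1)^3 = +1.
v=37: a=37^2·(≡29), b=37^1·(≡19) mod 37; (29|37)=-1, (19|37)=-1; (−1)^{2·1·18}·(-1)^1·(-1)^2 = -1.
v=11: a=11^4·(≡4), b=11^1·(≡6) mod 11; (4|11)=+1, (6|11)=-1; (−1)^{4·1·5}·(+1)^1·(-1)^4 = +1.
v=23: a=23^-2·(≡11), b=23^2·(≡2) mod 23; (11|23)=-1, (2|23)=+1; (−1)^{-2·2·11}·(-1)^2·(+1)^-2 = +1.
v=7: a=7^2·(≡4), b=7^0·(≡3) mod 7; (4|7)=+1, (3|7)=-1; (−1)^{2·0·3}·(+1)^0·(-1)^2 = +1.
v=41: a=41^5·(≡19), b=41^2·(≡21) mod 41; (19|41)=-1, (21|41)=+1; (−1)^{5·2·20}·(-1)^2·(+1)^5 = +1.
|Ram(-7790, -1662595)| = 4, even; anisotropic at {2, 5, 37, ∞}.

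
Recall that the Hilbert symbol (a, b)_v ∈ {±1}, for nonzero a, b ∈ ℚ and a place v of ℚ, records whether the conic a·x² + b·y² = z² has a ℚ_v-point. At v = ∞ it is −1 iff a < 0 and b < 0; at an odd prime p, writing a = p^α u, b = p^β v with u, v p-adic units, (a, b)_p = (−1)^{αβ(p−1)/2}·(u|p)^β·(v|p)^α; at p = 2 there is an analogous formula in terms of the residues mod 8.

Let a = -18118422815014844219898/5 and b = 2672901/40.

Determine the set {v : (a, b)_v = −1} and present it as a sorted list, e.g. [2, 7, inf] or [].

Mod squares: a ≡ -290290, b ≡ 60610. Check v ∈ {∞, 2, 3, 5, 7, 11, 13, 19, 29}.
v=29: a=29^3·(≡1), b=29^1·(≡27) mod 29; (1|29)=+1, (27|29)=-1; (−1)^{3·1·14}·(+1)^1·(-1)^3 = -1.
v=7: a=7^5·(≡5), b=7^2·(≡1) mod 7; (5|7)=-1, (1|7)=+1; (−1)^{5·2·3}·(-1)^2·(+1)^5 = +1.
v=11: a=11^5·(≡8), b=11^1·(≡8) mod 11; (8|11)=-1, (8|11)=-1; (−1)^{5·1·5}·(-1)^1·(-1)^5 = -1.
v=∞: -290290 < 0 and 60610 > 0  ⇒  (a,b)_∞ = +1.
v=2: v_2(a)=1, v_2(b)=-3; units ≡ 7, 1 (mod 8); ε·ε+αω+βω = 1·0+1·0+-3·0 ≡ 0  ⇒  (a,b)_2 = +1.
v=3: a=3^4·(≡2), b=3^2·(≡1) mod 3; (2|3)=-1, (1|3)=+1; (−1)^{4·2·1}·(-1)^2·(+1)^4 = +1.
v=5: a=5^-1·(≡2), b=5^-1·(≡2) mod 5; (2|5)=-1, (2|5)=-1; (−1)^{-1·-1·2}·(-1)^-1·(-1)^-1 = +1.
v=19: a=19^4·(≡11), b=19^1·(≡11) mod 19; (11|19)=+1, (11|19)=+1; (−1)^{4·1·9}·(+1)^1·(+1)^4 = +1.
v=13: a=13^1·(≡3), b=13^0·(≡10) mod 13; (3|13)=+1, (10|13)=+1; (−1)^{1·0·6}·(+1)^0·(+1)^1 = +1.
|Ram(-290290, 60610)| = 2, even; anisotropic at {11, 29}.

[11, 29]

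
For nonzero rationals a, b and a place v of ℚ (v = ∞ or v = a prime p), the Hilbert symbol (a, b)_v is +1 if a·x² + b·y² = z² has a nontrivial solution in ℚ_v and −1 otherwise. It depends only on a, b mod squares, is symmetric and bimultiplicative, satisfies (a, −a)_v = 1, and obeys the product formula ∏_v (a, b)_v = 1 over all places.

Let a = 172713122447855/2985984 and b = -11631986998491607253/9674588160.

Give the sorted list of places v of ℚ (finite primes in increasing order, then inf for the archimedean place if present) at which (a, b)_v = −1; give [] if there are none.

[2, 23, 29, 31]

Mod squares: a ≡ 184295, b ≡ -8477570. Check v ∈ {∞, 2, 3, 5, 11, 23, 29, 31, 41}.
v=11: a=11^6·(≡1), b=11^10·(≡4) mod 11; (1|11)=+1, (4|11)=+1; (−1)^{6·10·5}·(+1)^10·(+1)^6 = +1.
v=2: v_2(a)=-12, v_2(b)=-15; units ≡ 7, 7 (mod 8); ε·ε+αω+βω = 1·1+-12·0+-15·0 ≡ 1  ⇒  (a,b)_2 = -1.
v=31: a=31^1·(≡3), b=31^1·(≡12) mod 31; (3|31)=-1, (12|31)=-1; (−1)^{1·1·15}·(-1)^1·(-1)^1 = -1.
v=∞: 184295 > 0 and -8477570 < 0  ⇒  (a,b)_∞ = +1.
v=5: a=5^1·(≡4), b=5^-1·(≡1) mod 5; (4|5)=+1, (1|5)=+1; (−1)^{1·-1·2}·(+1)^-1·(+1)^1 = +1.
v=3: a=3^-6·(≡2), b=3^-10·(≡1) mod 3; (2|3)=-1, (1|3)=+1; (−1)^{-6·-10·1}·(-1)^-10·(+1)^-6 = +1.
v=23: a=23^2·(≡19), b=23^3·(≡18) mod 23; (19|23)=-1, (18|23)=+1; (−1)^{2·3·11}·(-1)^3·(+1)^2 = -1.
v=29: a=29^1·(≡9), b=29^1·(≡17) mod 29; (9|29)=+1, (17|29)=-1; (−1)^{1·1·14}·(+1)^1·(-1)^1 = -1.
v=41: a=41^1·(≡14), b=41^1·(≡13) mod 41; (14|41)=-1, (13|41)=-1; (−1)^{1·1·20}·(-1)^1·(-1)^1 = +1.
Ram(184295, -8477570) = {2, 23, 29, 31}; no ℚ_2-point on the conic.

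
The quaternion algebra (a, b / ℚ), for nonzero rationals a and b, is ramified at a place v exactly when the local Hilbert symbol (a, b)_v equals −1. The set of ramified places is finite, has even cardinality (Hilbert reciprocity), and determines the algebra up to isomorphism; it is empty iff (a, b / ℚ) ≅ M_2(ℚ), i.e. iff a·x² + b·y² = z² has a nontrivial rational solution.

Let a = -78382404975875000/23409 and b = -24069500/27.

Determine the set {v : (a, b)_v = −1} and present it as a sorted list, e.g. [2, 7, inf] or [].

[2, inf]

(a, b) ≡ (-14, -1365) mod (ℚ^×)²; places V = {2, 3, 5, 7, 11, 13, 17, 23, ∞}.
(a,b)_7: α=3, u≡6; β=1, v≡2 (mod 7); (6|7)=-1, (2|7)=+1; sign (−1)^1·-1^1·+1^3 = +1.
(a,b)_11: α=2, u≡7; β=0, v≡8 (mod 11); (7|11)=-1, (8|11)=-1; sign (−1)^0·-1^0·-1^2 = +1.
(a,b)_13: α=4, u≡4; β=1, v≡12 (mod 13); (4|13)=+1, (12|13)=+1; sign (−1)^0·+1^1·+1^4 = +1.
(a,b)_3: α=-4, u≡1; β=-3, v≡1 (mod 3); (1|3)=+1, (1|3)=+1; sign (−1)^0·+1^-3·+1^-4 = +1.
(a,b)_2: α=3, β=2; u≡1, v≡3 (mod 8); ε(u)ε(v)=0·1, αω(v)=3·1, βω(u)=2·0; sum ≡ 1  ⇒  -1.
(a,b)_5: α=6, u≡1; β=3, v≡2 (mod 5); (1|5)=+1, (2|5)=-1; sign (−1)^0·+1^3·-1^6 = +1.
(a,b)_∞: sgn(-14)=−, sgn(-1365)=−, so -1.
(a,b)_23: α=2, u≡9; β=2, v≡10 (mod 23); (9|23)=+1, (10|23)=-1; sign (−1)^0·+1^2·-1^2 = +1.
(a,b)_17: α=-2, u≡14; β=0, v≡12 (mod 17); (14|17)=-1, (12|17)=-1; sign (−1)^0·-1^0·-1^-2 = +1.
(-14, -1365 / ℚ) ramifies at {2, ∞}: a division algebra.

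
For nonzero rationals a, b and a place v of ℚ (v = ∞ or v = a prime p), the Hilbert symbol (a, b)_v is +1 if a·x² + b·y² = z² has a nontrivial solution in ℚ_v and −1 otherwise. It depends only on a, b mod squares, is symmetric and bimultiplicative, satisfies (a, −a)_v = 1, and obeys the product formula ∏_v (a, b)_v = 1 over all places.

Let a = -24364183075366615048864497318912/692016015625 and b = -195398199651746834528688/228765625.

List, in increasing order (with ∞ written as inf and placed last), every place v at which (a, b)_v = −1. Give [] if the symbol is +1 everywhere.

Mod squares: a ≡ -72447, b ≡ -27347. Check v ∈ {∞, 2, 3, 5, 7, 11, 19, 23, 29, 31, 41}.
v=23: a=23^4·(≡4), b=23^3·(≡7) mod 23; (4|23)=+1, (7|23)=-1; (−1)^{4·3·11}·(+1)^3·(-1)^4 = +1.
v=2: v_2(a)=10, v_2(b)=4; units ≡ 1, 5 (mod 8); ε·ε+αω+βω = 0·0+10·1+4·0 ≡ 0  ⇒  (a,b)_2 = +1.
v=19: a=19^3·(≡16), b=19^2·(≡8) mod 19; (16|19)=+1, (8|19)=-1; (−1)^{3·2·9}·(+1)^2·(-1)^3 = -1.
v=41: a=41^1·(≡20), b=41^1·(≡28) mod 41; (20|41)=+1, (28|41)=-1; (−1)^{1·1·20}·(+1)^1·(-1)^1 = -1.
v=3: a=3^15·(≡1), b=3^10·(≡1) mod 3; (1|3)=+1, (1|3)=+1; (−1)^{15·10·1}·(+1)^10·(+1)^15 = +1.
v=7: a=7^0·(≡6), b=7^2·(≡2) mod 7; (6|7)=-1, (2|7)=+1; (−1)^{0·2·3}·(-1)^2·(+1)^0 = +1.
v=29: a=29^4·(≡4), b=29^3·(≡8) mod 29; (4|29)=+1, (8|29)=-1; (−1)^{4·3·14}·(+1)^3·(-1)^4 = +1.
v=11: a=11^-6·(≡2), b=11^-4·(≡2) mod 11; (2|11)=-1, (2|11)=-1; (−1)^{-6·-4·5}·(-1)^-4·(-1)^-6 = +1.
v=31: a=31^3·(≡14), b=31^2·(≡26) mod 31; (14|31)=+1, (26|31)=-1; (−1)^{3·2·15}·(+1)^2·(-1)^3 = -1.
v=5: a=5^-8·(≡3), b=5^-6·(≡2) mod 5; (3|5)=-1, (2|5)=-1; (−1)^{-8·-6·2}·(-1)^-6·(-1)^-8 = +1.
v=∞: -72447 < 0 and -27347 < 0  ⇒  (a,b)_∞ = -1.
(-72447, -27347 / ℚ) ramifies at {19, 31, 41, ∞}: a division algebra.

[19, 31, 41, inf]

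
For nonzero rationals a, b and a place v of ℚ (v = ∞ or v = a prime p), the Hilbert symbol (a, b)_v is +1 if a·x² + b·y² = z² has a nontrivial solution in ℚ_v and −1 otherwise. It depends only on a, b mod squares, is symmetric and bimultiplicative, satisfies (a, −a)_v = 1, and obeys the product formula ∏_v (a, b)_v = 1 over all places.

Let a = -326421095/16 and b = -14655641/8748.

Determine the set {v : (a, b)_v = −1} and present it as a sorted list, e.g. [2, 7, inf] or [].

[5, 7, 11, inf]

(a, b) ≡ (-455, -3003) mod (ℚ^×)²; places V = {2, 3, 5, 7, 11, 13, ∞}.
(a,b)_11: α=4, u≡7; β=5, v≡10 (mod 11); (7|11)=-1, (10|11)=-1; sign (−1)^0·-1^5·-1^4 = -1.
(a,b)_7: α=3, u≡3; β=1, v≡6 (mod 7); (3|7)=-1, (6|7)=-1; sign (−1)^1·-1^1·-1^3 = -1.
(a,b)_13: α=1, u≡1; β=1, v≡10 (mod 13); (1|13)=+1, (10|13)=+1; sign (−1)^0·+1^1·+1^1 = +1.
(a,b)_2: α=-4, β=-2; u≡1, v≡5 (mod 8); ε(u)ε(v)=0·0, αω(v)=-4·1, βω(u)=-2·0; sum ≡ 0  ⇒  +1.
(a,b)_5: α=1, u≡1; β=0, v≡3 (mod 5); (1|5)=+1, (3|5)=-1; sign (−1)^0·+1^0·-1^1 = -1.
(a,b)_∞: sgn(-455)=−, sgn(-3003)=−, so -1.
(a,b)_3: α=0, u≡1; β=-7, v≡1 (mod 3); (1|3)=+1, (1|3)=+1; sign (−1)^0·+1^-7·+1^0 = +1.
(-455, -3003 / ℚ) ramifies at {5, 7, 11, ∞}: a division algebra.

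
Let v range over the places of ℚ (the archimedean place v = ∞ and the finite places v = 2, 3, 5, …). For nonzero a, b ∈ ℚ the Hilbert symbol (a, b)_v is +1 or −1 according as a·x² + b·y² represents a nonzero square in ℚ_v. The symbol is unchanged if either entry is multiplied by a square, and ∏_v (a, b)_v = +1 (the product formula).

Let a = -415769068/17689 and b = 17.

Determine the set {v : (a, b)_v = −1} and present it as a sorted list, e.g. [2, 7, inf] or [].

Mod squares: a ≡ -5083, b ≡ 17. Check v ∈ {∞, 2, 7, 11, 13, 17, 19, 23}.
v=2: v_2(a)=2, v_2(b)=0; units ≡ 5, 1 (mod 8); ε·ε+αω+βω = 0·0+2·0+0·1 ≡ 0  ⇒  (a,b)_2 = +1.
v=∞: -5083 < 0 and 17 > 0  ⇒  (a,b)_∞ = +1.
v=13: a=13^3·(≡4), b=13^0·(≡4) mod 13; (4|13)=+1, (4|13)=+1; (−1)^{3·0·6}·(+1)^0·(+1)^3 = +1.
v=17: a=17^1·(≡7), b=17^1·(≡1) mod 17; (7|17)=-1, (1|17)=+1; (−1)^{1·1·8}·(-1)^1·(+1)^1 = -1.
v=11: a=11^2·(≡6), b=11^0·(≡6) mod 11; (6|11)=-1, (6|11)=-1; (−1)^{2·0·5}·(-1)^0·(-1)^2 = +1.
v=23: a=23^1·(≡13), b=23^0·(≡17) mod 23; (13|23)=+1, (17|23)=-1; (−1)^{1·0·11}·(+1)^0·(-1)^1 = -1.
v=19: a=19^-2·(≡6), b=19^0·(≡17) mod 19; (6|19)=+1, (17|19)=+1; (−1)^{-2·0·9}·(+1)^0·(+1)^-2 = +1.
v=7: a=7^-2·(≡5), b=7^0·(≡3) mod 7; (5|7)=-1, (3|7)=-1; (−1)^{-2·0·3}·(-1)^0·(-1)^-2 = +1.
Ram(-5083, 17) = {17, 23}; no ℚ_17-point on the conic.

[17, 23]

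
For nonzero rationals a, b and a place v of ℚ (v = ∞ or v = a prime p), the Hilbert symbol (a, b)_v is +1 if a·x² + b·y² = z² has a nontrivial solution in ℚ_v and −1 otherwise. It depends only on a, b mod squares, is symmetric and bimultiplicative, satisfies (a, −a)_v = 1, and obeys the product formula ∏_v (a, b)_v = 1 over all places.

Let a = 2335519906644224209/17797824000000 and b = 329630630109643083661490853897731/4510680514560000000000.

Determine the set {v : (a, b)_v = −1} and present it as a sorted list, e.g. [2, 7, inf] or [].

Mod squares: a ≡ 30250451, b ≡ 899. Check v ∈ {∞, 2, 3, 5, 7, 11, 13, 19, 23, 29, 31, 41, 53}.
v=19: a=19^3·(≡4), b=19^4·(≡9) mod 19; (4|19)=+1, (9|19)=+1; (−1)^{3·4·9}·(+1)^4·(+1)^3 = +1.
v=29: a=29^1·(≡8), b=29^1·(≡11) mod 29; (8|29)=-1, (11|29)=-1; (−1)^{1·1·14}·(-1)^1·(-1)^1 = +1.
v=7: a=7^3·(≡4), b=7^4·(≡5) mod 7; (4|7)=+1, (5|7)=-1; (−1)^{3·4·3}·(+1)^4·(-1)^3 = -1.
v=53: a=53^-2·(≡12), b=53^-2·(≡3) mod 53; (12|53)=-1, (3|53)=-1; (−1)^{-2·-2·26}·(-1)^-2·(-1)^-2 = +1.
v=∞: 30250451 > 0 and 899 > 0  ⇒  (a,b)_∞ = +1.
v=5: a=5^-6·(≡4), b=5^-10·(≡4) mod 5; (4|5)=+1, (4|5)=+1; (−1)^{-6·-10·2}·(+1)^-10·(+1)^-6 = +1.
v=13: a=13^4·(≡3), b=13^8·(≡7) mod 13; (3|13)=+1, (7|13)=-1; (−1)^{4·8·6}·(+1)^8·(-1)^4 = +1.
v=41: a=41^2·(≡10), b=41^4·(≡7) mod 41; (10|41)=+1, (7|41)=-1; (−1)^{2·4·20}·(+1)^4·(-1)^2 = +1.
v=31: a=31^1·(≡17), b=31^3·(≡30) mod 31; (17|31)=-1, (30|31)=-1; (−1)^{1·3·15}·(-1)^3·(-1)^1 = -1.
v=3: a=3^-2·(≡2), b=3^-4·(≡2) mod 3; (2|3)=-1, (2|3)=-1; (−1)^{-2·-4·1}·(-1)^-4·(-1)^-2 = +1.
v=23: a=23^1·(≡11), b=23^2·(≡1) mod 23; (11|23)=-1, (1|23)=+1; (−1)^{1·2·11}·(-1)^2·(+1)^1 = +1.
v=2: v_2(a)=-12, v_2(b)=-24; units ≡ 3, 3 (mod 8); ε·ε+αω+βω = 1·1+-12·1+-24·1 ≡ 1  ⇒  (a,b)_2 = -1.
v=11: a=11^-1·(≡6), b=11^-2·(≡7) mod 11; (6|11)=-1, (7|11)=-1; (−1)^{-1·-2·5}·(-1)^-2·(-1)^-1 = -1.
(30250451, 899 / ℚ) ramifies at {2, 7, 11, 31}: a division algebra.

[2, 7, 11, 31]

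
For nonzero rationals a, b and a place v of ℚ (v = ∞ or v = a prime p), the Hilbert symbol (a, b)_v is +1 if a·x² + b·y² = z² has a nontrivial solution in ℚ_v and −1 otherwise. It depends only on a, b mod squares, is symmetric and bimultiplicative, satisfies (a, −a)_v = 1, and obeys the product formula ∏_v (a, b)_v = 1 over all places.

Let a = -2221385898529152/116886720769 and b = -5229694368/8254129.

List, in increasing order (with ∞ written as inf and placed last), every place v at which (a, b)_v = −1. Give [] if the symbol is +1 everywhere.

[19, inf]

(a, b) ≡ (-38, -138) mod (ℚ^×)²; places V = {2, 3, 7, 13, 17, 19, 23, ∞}.
(a,b)_3: α=14, u≡1; β=9, v≡2 (mod 3); (1|3)=+1, (2|3)=-1; sign (−1)^0·+1^9·-1^14 = +1.
(a,b)_17: α=-4, u≡8; β=-2, v≡9 (mod 17); (8|17)=+1, (9|17)=+1; sign (−1)^0·+1^-2·+1^-4 = +1.
(a,b)_19: α=3, u≡16; β=2, v≡8 (mod 19); (16|19)=+1, (8|19)=-1; sign (−1)^0·+1^2·-1^3 = -1.
(a,b)_2: α=7, β=5; u≡5, v≡3 (mod 8); ε(u)ε(v)=0·1, αω(v)=7·1, βω(u)=5·1; sum ≡ 0  ⇒  +1.
(a,b)_13: α=-4, u≡4; β=-4, v≡8 (mod 13); (4|13)=+1, (8|13)=-1; sign (−1)^0·+1^-4·-1^-4 = +1.
(a,b)_7: α=-2, u≡4; β=0, v≡2 (mod 7); (4|7)=+1, (2|7)=+1; sign (−1)^0·+1^0·+1^-2 = +1.
(a,b)_∞: sgn(-38)=−, sgn(-138)=−, so -1.
(a,b)_23: α=2, u≡6; β=1, v≡19 (mod 23); (6|23)=+1, (19|23)=-1; sign (−1)^0·+1^1·-1^2 = +1.
Ram(-38, -138) = {19, ∞}; no ℚ_19-point on the conic.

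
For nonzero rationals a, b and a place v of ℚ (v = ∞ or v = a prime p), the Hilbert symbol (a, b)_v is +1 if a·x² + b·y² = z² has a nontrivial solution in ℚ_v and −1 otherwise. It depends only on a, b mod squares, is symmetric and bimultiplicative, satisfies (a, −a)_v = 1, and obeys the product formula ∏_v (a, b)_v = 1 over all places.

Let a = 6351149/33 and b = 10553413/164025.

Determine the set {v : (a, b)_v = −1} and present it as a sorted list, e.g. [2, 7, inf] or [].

Mod squares: a ≡ 74613, b ≡ 13. Check v ∈ {∞, 2, 3, 5, 7, 11, 13, 17, 19, 53}.
v=11: a=11^-1·(≡8), b=11^0·(≡6) mod 11; (8|11)=-1, (6|11)=-1; (−1)^{-1·0·5}·(-1)^0·(-1)^-1 = -1.
v=19: a=19^1·(≡3), b=19^0·(≡2) mod 19; (3|19)=-1, (2|19)=-1; (−1)^{1·0·9}·(-1)^0·(-1)^1 = -1.
v=5: a=5^0·(≡3), b=5^-2·(≡3) mod 5; (3|5)=-1, (3|5)=-1; (−1)^{0·-2·2}·(-1)^-2·(-1)^0 = +1.
v=53: a=53^2·(≡38), b=53^2·(≡43) mod 53; (38|53)=+1, (43|53)=+1; (−1)^{2·2·26}·(+1)^2·(+1)^2 = +1.
v=2: v_2(a)=0, v_2(b)=0; units ≡ 5, 5 (mod 8); ε·ε+αω+βω = 0·0+0·1+0·1 ≡ 0  ⇒  (a,b)_2 = +1.
v=3: a=3^-1·(≡1), b=3^-8·(≡1) mod 3; (1|3)=+1, (1|3)=+1; (−1)^{-1·-8·1}·(+1)^-8·(+1)^-1 = +1.
v=7: a=7^1·(≡6), b=7^0·(≡3) mod 7; (6|7)=-1, (3|7)=-1; (−1)^{1·0·3}·(-1)^0·(-1)^1 = -1.
v=13: a=13^0·(≡11), b=13^1·(≡4) mod 13; (11|13)=-1, (4|13)=+1; (−1)^{0·1·6}·(-1)^1·(+1)^0 = -1.
v=∞: 74613 > 0 and 13 > 0  ⇒  (a,b)_∞ = +1.
v=17: a=17^1·(≡12), b=17^2·(≡2) mod 17; (12|17)=-1, (2|17)=+1; (−1)^{1·2·8}·(-1)^2·(+1)^1 = +1.
|Ram(74613, 13)| = 4, even; anisotropic at {7, 11, 13, 19}.

[7, 11, 13, 19]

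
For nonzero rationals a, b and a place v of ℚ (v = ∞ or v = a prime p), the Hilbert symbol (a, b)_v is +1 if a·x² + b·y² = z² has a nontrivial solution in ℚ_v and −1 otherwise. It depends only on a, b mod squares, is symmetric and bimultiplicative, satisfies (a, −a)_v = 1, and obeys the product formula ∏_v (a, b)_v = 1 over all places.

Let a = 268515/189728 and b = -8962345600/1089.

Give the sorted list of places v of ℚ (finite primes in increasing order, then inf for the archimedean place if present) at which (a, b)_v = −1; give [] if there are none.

[2, 3, 19, 29]

Mod squares: a ≡ 6630, b ≡ -5601466. Check v ∈ {∞, 2, 3, 5, 7, 11, 13, 17, 19, 23, 29}.
v=∞: 6630 > 0 and -5601466 < 0  ⇒  (a,b)_∞ = +1.
v=29: a=29^0·(≡12), b=29^1·(≡21) mod 29; (12|29)=-1, (21|29)=-1; (−1)^{0·1·14}·(-1)^1·(-1)^0 = -1.
v=13: a=13^1·(≡4), b=13^1·(≡12) mod 13; (4|13)=+1, (12|13)=+1; (−1)^{1·1·6}·(+1)^1·(+1)^1 = +1.
v=23: a=23^0·(≡13), b=23^1·(≡11) mod 23; (13|23)=+1, (11|23)=-1; (−1)^{0·1·11}·(+1)^1·(-1)^0 = +1.
v=19: a=19^0·(≡2), b=19^1·(≡6) mod 19; (2|19)=-1, (6|19)=+1; (−1)^{0·1·9}·(-1)^1·(+1)^0 = -1.
v=11: a=11^-2·(≡10), b=11^-2·(≡5) mod 11; (10|11)=-1, (5|11)=+1; (−1)^{-2·-2·5}·(-1)^-2·(+1)^-2 = +1.
v=2: v_2(a)=-5, v_2(b)=7; units ≡ 3, 3 (mod 8); ε·ε+αω+βω = 1·1+-5·1+7·1 ≡ 1  ⇒  (a,b)_2 = -1.
v=7: a=7^-2·(≡2), b=7^0·(≡4) mod 7; (2|7)=+1, (4|7)=+1; (−1)^{-2·0·3}·(+1)^0·(+1)^-2 = +1.
v=17: a=17^1·(≡13), b=17^1·(≡9) mod 17; (13|17)=+1, (9|17)=+1; (−1)^{1·1·8}·(+1)^1·(+1)^1 = +1.
v=5: a=5^1·(≡1), b=5^2·(≡4) mod 5; (1|5)=+1, (4|5)=+1; (−1)^{1·2·2}·(+1)^2·(+1)^1 = +1.
v=3: a=3^5·(≡2), b=3^-2·(≡2) mod 3; (2|3)=-1, (2|3)=-1; (−1)^{5·-2·1}·(-1)^-2·(-1)^5 = -1.
|Ram(6630, -5601466)| = 4, even; anisotropic at {2, 3, 19, 29}.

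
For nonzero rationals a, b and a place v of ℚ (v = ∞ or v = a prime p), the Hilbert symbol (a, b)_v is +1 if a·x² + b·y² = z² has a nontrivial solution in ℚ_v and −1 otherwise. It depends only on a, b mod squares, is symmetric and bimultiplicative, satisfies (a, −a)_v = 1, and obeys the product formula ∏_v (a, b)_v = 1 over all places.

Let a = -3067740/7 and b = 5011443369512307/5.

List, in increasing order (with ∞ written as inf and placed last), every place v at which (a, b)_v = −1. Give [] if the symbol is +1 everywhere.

Mod squares: a ≡ -596505, b ≡ 2415. Check v ∈ {∞, 2, 3, 5, 7, 13, 19, 23}.
v=23: a=23^1·(≡16), b=23^3·(≡3) mod 23; (16|23)=+1, (3|23)=+1; (−1)^{1·3·11}·(+1)^3·(+1)^1 = -1.
v=∞: -596505 < 0 and 2415 > 0  ⇒  (a,b)_∞ = +1.
v=3: a=3^3·(≡2), b=3^9·(≡1) mod 3; (2|3)=-1, (1|3)=+1; (−1)^{3·9·1}·(-1)^9·(+1)^3 = +1.
v=19: a=19^1·(≡3), b=19^2·(≡18) mod 19; (3|19)=-1, (18|19)=-1; (−1)^{1·2·9}·(-1)^2·(-1)^1 = -1.
v=13: a=13^1·(≡5), b=13^2·(≡3) mod 13; (5|13)=-1, (3|13)=+1; (−1)^{1·2·6}·(-1)^2·(+1)^1 = +1.
v=2: v_2(a)=2, v_2(b)=0; units ≡ 7, 7 (mod 8); ε·ε+αω+βω = 1·1+2·0+0·0 ≡ 1  ⇒  (a,b)_2 = -1.
v=7: a=7^-1·(≡3), b=7^3·(≡2) mod 7; (3|7)=-1, (2|7)=+1; (−1)^{-1·3·3}·(-1)^3·(+1)^-1 = +1.
v=5: a=5^1·(≡1), b=5^-1·(≡2) mod 5; (1|5)=+1, (2|5)=-1; (−1)^{1·-1·2}·(+1)^-1·(-1)^1 = -1.
Ram(-596505, 2415) = {2, 5, 19, 23}; no ℚ_2-point on the conic.

[2, 5, 19, 23]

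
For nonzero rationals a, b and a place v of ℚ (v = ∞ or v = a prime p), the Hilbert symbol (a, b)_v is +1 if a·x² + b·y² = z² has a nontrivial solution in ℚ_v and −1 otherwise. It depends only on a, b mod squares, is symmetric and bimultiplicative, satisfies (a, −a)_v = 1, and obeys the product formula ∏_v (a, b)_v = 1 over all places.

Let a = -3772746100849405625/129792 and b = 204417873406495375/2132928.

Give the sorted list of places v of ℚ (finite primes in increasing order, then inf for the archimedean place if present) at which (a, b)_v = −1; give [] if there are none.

(a, b) ≡ (-51243, 111795145) mod (ℚ^×)²; places V = {2, 3, 5, 7, 11, 13, 17, 19, 23, 29, 31, ∞}.
(a,b)_31: α=1, u≡23; β=1, v≡23 (mod 31); (23|31)=-1, (23|31)=-1; sign (−1)^1·-1^1·-1^1 = -1.
(a,b)_13: α=-2, u≡3; β=0, v≡11 (mod 13); (3|13)=+1, (11|13)=-1; sign (−1)^0·+1^0·-1^-2 = +1.
(a,b)_∞: sgn(-51243)=−, sgn(111795145)=+, so +1.
(a,b)_29: α=1, u≡19; β=1, v≡5 (mod 29); (19|29)=-1, (5|29)=+1; sign (−1)^0·-1^1·+1^1 = -1.
(a,b)_23: α=0, u≡8; β=-2, v≡7 (mod 23); (8|23)=+1, (7|23)=-1; sign (−1)^0·+1^-2·-1^0 = +1.
(a,b)_11: α=4, u≡8; β=7, v≡9 (mod 11); (8|11)=-1, (9|11)=+1; sign (−1)^0·-1^7·+1^4 = -1.
(a,b)_7: α=0, u≡4; β=-1, v≡4 (mod 7); (4|7)=+1, (4|7)=+1; sign (−1)^0·+1^-1·+1^0 = +1.
(a,b)_5: α=4, u≡3; β=3, v≡1 (mod 5); (3|5)=-1, (1|5)=+1; sign (−1)^0·-1^3·+1^4 = -1.
(a,b)_19: α=1, u≡4; β=1, v≡9 (mod 19); (4|19)=+1, (9|19)=+1; sign (−1)^1·+1^1·+1^1 = -1.
(a,b)_17: α=6, u≡10; β=3, v≡5 (mod 17); (10|17)=-1, (5|17)=-1; sign (−1)^0·-1^3·-1^6 = -1.
(a,b)_2: α=-8, β=-6; u≡5, v≡1 (mod 8); ε(u)ε(v)=0·0, αω(v)=-8·0, βω(u)=-6·1; sum ≡ 0  ⇒  +1.
(a,b)_3: α=-1, u≡1; β=-2, v≡1 (mod 3); (1|3)=+1, (1|3)=+1; sign (−1)^0·+1^-2·+1^-1 = +1.
(-51243, 111795145 / ℚ) ramifies at {5, 11, 17, 19, 29, 31}: a division algebra.

[5, 11, 17, 19, 29, 31]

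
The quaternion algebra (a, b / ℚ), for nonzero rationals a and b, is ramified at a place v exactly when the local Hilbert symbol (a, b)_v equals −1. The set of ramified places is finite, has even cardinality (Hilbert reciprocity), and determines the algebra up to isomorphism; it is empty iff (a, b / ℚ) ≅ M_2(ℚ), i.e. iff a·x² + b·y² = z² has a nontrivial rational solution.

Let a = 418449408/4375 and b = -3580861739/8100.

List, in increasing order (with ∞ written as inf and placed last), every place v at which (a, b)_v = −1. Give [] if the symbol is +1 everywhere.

Mod squares: a ≡ 16926, b ≡ -432419. Check v ∈ {∞, 2, 3, 5, 7, 13, 29, 31, 37}.
v=∞: 16926 > 0 and -432419 < 0  ⇒  (a,b)_∞ = +1.
v=31: a=31^1·(≡25), b=31^1·(≡28) mod 31; (25|31)=+1, (28|31)=+1; (−1)^{1·1·15}·(+1)^1·(+1)^1 = -1.
v=29: a=29^0·(≡15), b=29^1·(≡4) mod 29; (15|29)=-1, (4|29)=+1; (−1)^{0·1·14}·(-1)^1·(+1)^0 = -1.
v=13: a=13^3·(≡2), b=13^3·(≡1) mod 13; (2|13)=-1, (1|13)=+1; (−1)^{3·3·6}·(-1)^3·(+1)^3 = -1.
v=37: a=37^0·(≡6), b=37^1·(≡24) mod 37; (6|37)=-1, (24|37)=-1; (−1)^{0·1·18}·(-1)^1·(-1)^0 = -1.
v=3: a=3^1·(≡2), b=3^-4·(≡1) mod 3; (2|3)=-1, (1|3)=+1; (−1)^{1·-4·1}·(-1)^-4·(+1)^1 = +1.
v=2: v_2(a)=11, v_2(b)=-2; units ≡ 7, 5 (mod 8); ε·ε+αω+βω = 1·0+11·1+-2·0 ≡ 1  ⇒  (a,b)_2 = -1.
v=5: a=5^-4·(≡4), b=5^-2·(≡4) mod 5; (4|5)=+1, (4|5)=+1; (−1)^{-4·-2·2}·(+1)^-2·(+1)^-4 = +1.
v=7: a=7^-1·(≡3), b=7^2·(≡6) mod 7; (3|7)=-1, (6|7)=-1; (−1)^{-1·2·3}·(-1)^2·(-1)^-1 = -1.
(16926, -432419 / ℚ) ramifies at {2, 7, 13, 29, 31, 37}: a division algebra.

[2, 7, 13, 29, 31, 37]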